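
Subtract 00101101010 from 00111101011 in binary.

Method 1 - Direct subtraction (column by column from the right: bit − bit − borrow-in; if negative, add 2 and borrow 1 from the next column):
borrow: 00000000000
        00111101011
-       00101101010
-------------------
        00010000001

Method 2 - Add two's complement:
Two's complement of 00101101010: invert → 11010010101, add 1 → 11010010110
  00111101011
+ 11010010110
-------------
 100010000001  (end carry out of the top bit = 1)
Discarding the end carry: 00010000001
Decimal check:
  00111101011 = 256 + 128 + 64 + 32 + 8 + 2 + 1 = 491
  00101101010 = 256 + 64 + 32 + 8 + 2 = 362
  491 - 362 = 129, and 00010000001 = 128 + 1 = 129 ✓



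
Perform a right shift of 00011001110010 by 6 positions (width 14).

Original: 00011001110010 (decimal 1650)
Shift right by 6 positions
Drop the 6 low bits; fill with zeros on the left
Result: 00000000011001 (decimal 25)
Equivalent: 1650 >> 6 = 1650 ÷ 2^6 = 25



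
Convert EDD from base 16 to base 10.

Expand by place value (powers of 16):
Digit values: E = 14, D = 13
EDD = 14 × 16^2 + 13 × 16^1 + 13 × 16^0
= 14 × 256 + 13 × 16 + 13 × 1
= 3584 + 208 + 13
= 3805



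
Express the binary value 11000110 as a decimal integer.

Sum of powers of 2 for each 1-bit:
2^1 + 2^2 + 2^6 + 2^7
= 2 + 4 + 64 + 128
= 198



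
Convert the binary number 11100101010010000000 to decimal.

Sum of powers of 2 for each 1-bit:
2^7 + 2^10 + 2^12 + 2^14 + 2^17 + 2^18 + 2^19
= 128 + 1024 + 4096 + 16384 + 131072 + 262144 + 524288
= 939136



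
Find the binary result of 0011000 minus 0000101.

Method 1 - Direct subtraction (column by column from the right: bit − bit − borrow-in; if negative, add 2 and borrow 1 from the next column):
borrow: 0001110
        0011000
-       0000101
---------------
        0010011

Method 2 - Add two's complement:
Two's complement of 0000101: invert → 1111010, add 1 → 1111011
  0011000
+ 1111011
---------
 10010011  (end carry out of the top bit = 1)
Discarding the end carry: 0010011
Decimal check:
  0011000 = 16 + 8 = 24
  0000101 = 4 + 1 = 5
  24 - 5 = 19, and 0010011 = 16 + 2 + 1 = 19 ✓



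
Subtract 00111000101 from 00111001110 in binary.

Method 1 - Direct subtraction (column by column from the right: bit − bit − borrow-in; if negative, add 2 and borrow 1 from the next column):
borrow: 00000000010
        00111001110
-       00111000101
-------------------
        00000001001

Method 2 - Add two's complement:
Two's complement of 00111000101: invert → 11000111010, add 1 → 11000111011
  00111001110
+ 11000111011
-------------
 100000001001  (end carry out of the top bit = 1)
Discarding the end carry: 00000001001
Decimal check:
  00111001110 = 256 + 128 + 64 + 8 + 4 + 2 = 462
  00111000101 = 256 + 128 + 64 + 4 + 1 = 453
  462 - 453 = 9, and 00000001001 = 8 + 1 = 9 ✓



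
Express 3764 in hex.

Using repeated division by 16 (digits 10–15 are A–F):
3764 ÷ 16 = 235 remainder 4
235 ÷ 16 = 14 remainder 11 (B)
14 ÷ 16 = 0 remainder 14 (E)
Reading remainders bottom to top: EB4



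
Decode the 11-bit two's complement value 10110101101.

Binary: 10110101101
Sign bit: 1 (negative)
Invert: 01001010010
Add 1:  01001010011
Magnitude: 01001010011 = 512 + 64 + 16 + 2 + 1 = 595
Value: -595



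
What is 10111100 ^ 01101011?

XOR: 1 when bits differ
  10111100
^ 01101011
----------
  11010111
Decimal: 188 ^ 107 = 215



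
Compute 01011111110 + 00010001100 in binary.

Add column by column from the right: bit + bit + carry-in; write the sum mod 2, carry 1 when the sum is 2 or 3.
carry:  00111111000
        01011111110
+       00010001100
-------------------
       001110001010
(the carry out of the leftmost column, 0, becomes the leading bit)
Decimal check:
  01011111110 = 512 + 128 + 64 + 32 + 16 + 8 + 4 + 2 = 766
  00010001100 = 128 + 8 + 4 = 140
  766 + 140 = 906, and 001110001010 = 512 + 256 + 128 + 8 + 2 = 906 ✓



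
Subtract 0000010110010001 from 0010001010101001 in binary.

Method 1 - Direct subtraction (column by column from the right: bit − bit − borrow-in; if negative, add 2 and borrow 1 from the next column):
borrow: 0011101000100000
        0010001010101001
-       0000010110010001
------------------------
        0001110100011000

Method 2 - Add two's complement:
Two's complement of 0000010110010001: invert → 1111101001101110, add 1 → 1111101001101111
  0010001010101001
+ 1111101001101111
------------------
 10001110100011000  (end carry out of the top bit = 1)
Discarding the end carry: 0001110100011000
Decimal check:
  0010001010101001 = 8192 + 512 + 128 + 32 + 8 + 1 = 8873
  0000010110010001 = 1024 + 256 + 128 + 16 + 1 = 1425
  8873 - 1425 = 7448, and 0001110100011000 = 4096 + 2048 + 1024 + 256 + 16 + 8 = 7448 ✓



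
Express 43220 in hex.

Using repeated division by 16 (digits 10–15 are A–F):
43220 ÷ 16 = 2701 remainder 4
2701 ÷ 16 = 168 remainder 13 (D)
168 ÷ 16 = 10 remainder 8
10 ÷ 16 = 0 remainder 10 (A)
Reading remainders bottom to top: A8D4



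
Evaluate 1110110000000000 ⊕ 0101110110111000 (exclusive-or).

XOR: 1 when bits differ
  1110110000000000
^ 0101110110111000
------------------
  1011000110111000
Decimal: 60416 ^ 23992 = 45496



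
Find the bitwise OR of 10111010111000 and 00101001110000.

OR: 1 when either bit is 1
  10111010111000
| 00101001110000
----------------
  10111011111000
Decimal: 11960 | 2672 = 12024



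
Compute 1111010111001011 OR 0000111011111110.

OR: 1 when either bit is 1
  1111010111001011
| 0000111011111110
------------------
  1111111111111111
Decimal: 62923 | 3838 = 65535



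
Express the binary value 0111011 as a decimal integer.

Sum of powers of 2 for each 1-bit:
2^0 + 2^1 + 2^3 + 2^4 + 2^5
= 1 + 2 + 8 + 16 + 32
= 59



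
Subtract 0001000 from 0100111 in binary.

Method 1 - Direct subtraction (column by column from the right: bit − bit − borrow-in; if negative, add 2 and borrow 1 from the next column):
borrow: 0110000
        0100111
-       0001000
---------------
        0011111

Method 2 - Add two's complement:
Two's complement of 0001000: invert → 1110111, add 1 → 1111000
  0100111
+ 1111000
---------
 10011111  (end carry out of the top bit = 1)
Discarding the end carry: 0011111
Decimal check:
  0100111 = 32 + 4 + 2 + 1 = 39
  0001000 = 8
  39 - 8 = 31, and 0011111 = 16 + 8 + 4 + 2 + 1 = 31 ✓



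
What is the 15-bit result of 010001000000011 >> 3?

Original: 010001000000011 (decimal 8707)
Shift right by 3 positions
Drop the 3 low bits; fill with zeros on the left
Result: 000010001000000 (decimal 1088)
Equivalent: 8707 >> 3 = 8707 ÷ 2^3 = 1088



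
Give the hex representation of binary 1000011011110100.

Group into 4-bit nibbles from right:
  1000 = 8
  0110 = 6
  1111 = F
  0100 = 4
Result: 86F4



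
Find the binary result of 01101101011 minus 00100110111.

Method 1 - Direct subtraction (column by column from the right: bit − bit − borrow-in; if negative, add 2 and borrow 1 from the next column):
borrow: 00001101000
        01101101011
-       00100110111
-------------------
        01000110100

Method 2 - Add two's complement:
Two's complement of 00100110111: invert → 11011001000, add 1 → 11011001001
  01101101011
+ 11011001001
-------------
 101000110100  (end carry out of the top bit = 1)
Discarding the end carry: 01000110100
Decimal check:
  01101101011 = 512 + 256 + 64 + 32 + 8 + 2 + 1 = 875
  00100110111 = 256 + 32 + 16 + 4 + 2 + 1 = 311
  875 - 311 = 564, and 01000110100 = 512 + 32 + 16 + 4 = 564 ✓



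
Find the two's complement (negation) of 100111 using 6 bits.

Original (sign bit 1, negative): 100111
Step 1 - Invert all bits: 011000
Step 2 - Add 1: 011001
Verification: 100111 + 011001 = 1000000; discarding the end carry (carry out of the top bit) leaves the 6-bit value 000000, as required for x + (-x)



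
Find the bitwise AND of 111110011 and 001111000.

AND: 1 only when both bits are 1
  111110011
& 001111000
-----------
  001110000
Decimal: 499 & 120 = 112



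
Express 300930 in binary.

Using repeated division by 2:
300930 ÷ 2 = 150465 remainder 0
150465 ÷ 2 = 75232 remainder 1
75232 ÷ 2 = 37616 remainder 0
37616 ÷ 2 = 18808 remainder 0
18808 ÷ 2 = 9404 remainder 0
9404 ÷ 2 = 4702 remainder 0
4702 ÷ 2 = 2351 remainder 0
2351 ÷ 2 = 1175 remainder 1
1175 ÷ 2 = 587 remainder 1
587 ÷ 2 = 293 remainder 1
293 ÷ 2 = 146 remainder 1
146 ÷ 2 = 73 remainder 0
73 ÷ 2 = 36 remainder 1
36 ÷ 2 = 18 remainder 0
18 ÷ 2 = 9 remainder 0
9 ÷ 2 = 4 remainder 1
4 ÷ 2 = 2 remainder 0
2 ÷ 2 = 1 remainder 0
1 ÷ 2 = 0 remainder 1
Reading remainders bottom to top: 1001001011110000010



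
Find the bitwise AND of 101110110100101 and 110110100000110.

AND: 1 only when both bits are 1
  101110110100101
& 110110100000110
-----------------
  100110100000100
Decimal: 23973 & 27910 = 19716



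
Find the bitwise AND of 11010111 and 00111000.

AND: 1 only when both bits are 1
  11010111
& 00111000
----------
  00010000
Decimal: 215 & 56 = 16



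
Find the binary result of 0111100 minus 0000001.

Method 1 - Direct subtraction (column by column from the right: bit − bit − borrow-in; if negative, add 2 and borrow 1 from the next column):
borrow: 0000110
        0111100
-       0000001
---------------
        0111011

Method 2 - Add two's complement:
Two's complement of 0000001: invert → 1111110, add 1 → 1111111
  0111100
+ 1111111
---------
 10111011  (end carry out of the top bit = 1)
Discarding the end carry: 0111011
Decimal check:
  0111100 = 32 + 16 + 8 + 4 = 60
  0000001 = 1
  60 - 1 = 59, and 0111011 = 32 + 16 + 8 + 2 + 1 = 59 ✓



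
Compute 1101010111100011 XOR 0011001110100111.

XOR: 1 when bits differ
  1101010111100011
^ 0011001110100111
------------------
  1110011001000100
Decimal: 54755 ^ 13223 = 58948



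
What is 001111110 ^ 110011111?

XOR: 1 when bits differ
  001111110
^ 110011111
-----------
  111100001
Decimal: 126 ^ 415 = 481



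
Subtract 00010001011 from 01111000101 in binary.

Method 1 - Direct subtraction (column by column from the right: bit − bit − borrow-in; if negative, add 2 and borrow 1 from the next column):
borrow: 00001110100
        01111000101
-       00010001011
-------------------
        01100111010

Method 2 - Add two's complement:
Two's complement of 00010001011: invert → 11101110100, add 1 → 11101110101
  01111000101
+ 11101110101
-------------
 101100111010  (end carry out of the top bit = 1)
Discarding the end carry: 01100111010
Decimal check:
  01111000101 = 512 + 256 + 128 + 64 + 4 + 1 = 965
  00010001011 = 128 + 8 + 2 + 1 = 139
  965 - 139 = 826, and 01100111010 = 512 + 256 + 32 + 16 + 8 + 2 = 826 ✓



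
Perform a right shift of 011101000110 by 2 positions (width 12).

Original: 011101000110 (decimal 1862)
Shift right by 2 positions
Drop the 2 low bits; fill with zeros on the left
Result: 000111010001 (decimal 465)
Equivalent: 1862 >> 2 = 1862 ÷ 2^2 = 465



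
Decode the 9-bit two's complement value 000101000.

Binary: 000101000
Sign bit: 0 (non-negative)
Read directly as an unsigned value:
000101000 = 32 + 8 = 40
Value: 40



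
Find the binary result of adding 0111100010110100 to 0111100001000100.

Add column by column from the right: bit + bit + carry-in; write the sum mod 2, carry 1 when the sum is 2 or 3.
carry:  1111000000001000
        0111100010110100
+       0111100001000100
------------------------
       01111000011111000
(the carry out of the leftmost column, 0, becomes the leading bit)
Decimal check:
  0111100010110100 = 16384 + 8192 + 4096 + 2048 + 128 + 32 + 16 + 4 = 30900
  0111100001000100 = 16384 + 8192 + 4096 + 2048 + 64 + 4 = 30788
  30900 + 30788 = 61688, and 01111000011111000 = 32768 + 16384 + 8192 + 4096 + 128 + 64 + 32 + 16 + 8 = 61688 ✓



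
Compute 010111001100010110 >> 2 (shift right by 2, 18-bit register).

Original: 010111001100010110 (decimal 94998)
Shift right by 2 positions
Drop the 2 low bits; fill with zeros on the left
Result: 000101110011000101 (decimal 23749)
Equivalent: 94998 >> 2 = 94998 ÷ 2^2 = 23749



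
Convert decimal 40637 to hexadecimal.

Using repeated division by 16 (digits 10–15 are A–F):
40637 ÷ 16 = 2539 remainder 13 (D)
2539 ÷ 16 = 158 remainder 11 (B)
158 ÷ 16 = 9 remainder 14 (E)
9 ÷ 16 = 0 remainder 9
Reading remainders bottom to top: 9EBD



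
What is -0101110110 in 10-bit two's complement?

Original: 0101110110
Step 1 - Invert all bits: 1010001001
Step 2 - Add 1: 1010001010
Verification: 0101110110 + 1010001010 = 10000000000; discarding the end carry (carry out of the top bit) leaves the 10-bit value 0000000000, as required for x + (-x)



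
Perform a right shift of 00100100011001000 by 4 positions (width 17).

Original: 00100100011001000 (decimal 18632)
Shift right by 4 positions
Drop the 4 low bits; fill with zeros on the left
Result: 00000010010001100 (decimal 1164)
Equivalent: 18632 >> 4 = 18632 ÷ 2^4 = 1164



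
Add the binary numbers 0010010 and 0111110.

Add column by column from the right: bit + bit + carry-in; write the sum mod 2, carry 1 when the sum is 2 or 3.
carry:  1111100
        0010010
+       0111110
---------------
       01010000
(the carry out of the leftmost column, 0, becomes the leading bit)
Decimal check:
  0010010 = 16 + 2 = 18
  0111110 = 32 + 16 + 8 + 4 + 2 = 62
  18 + 62 = 80, and 01010000 = 64 + 16 = 80 ✓



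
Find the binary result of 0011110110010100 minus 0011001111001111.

Method 1 - Direct subtraction (column by column from the right: bit − bit − borrow-in; if negative, add 2 and borrow 1 from the next column):
borrow: 0000011110011110
        0011110110010100
-       0011001111001111
------------------------
        0000100111000101

Method 2 - Add two's complement:
Two's complement of 0011001111001111: invert → 1100110000110000, add 1 → 1100110000110001
  0011110110010100
+ 1100110000110001
------------------
 10000100111000101  (end carry out of the top bit = 1)
Discarding the end carry: 0000100111000101
Decimal check:
  0011110110010100 = 8192 + 4096 + 2048 + 1024 + 256 + 128 + 16 + 4 = 15764
  0011001111001111 = 8192 + 4096 + 512 + 256 + 128 + 64 + 8 + 4 + 2 + 1 = 13263
  15764 - 13263 = 2501, and 0000100111000101 = 2048 + 256 + 128 + 64 + 4 + 1 = 2501 ✓



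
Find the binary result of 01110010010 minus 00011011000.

Method 1 - Direct subtraction (column by column from the right: bit − bit − borrow-in; if negative, add 2 and borrow 1 from the next column):
borrow: 00111110000
        01110010010
-       00011011000
-------------------
        01010111010

Method 2 - Add two's complement:
Two's complement of 00011011000: invert → 11100100111, add 1 → 11100101000
  01110010010
+ 11100101000
-------------
 101010111010  (end carry out of the top bit = 1)
Discarding the end carry: 01010111010
Decimal check:
  01110010010 = 512 + 256 + 128 + 16 + 2 = 914
  00011011000 = 128 + 64 + 16 + 8 = 216
  914 - 216 = 698, and 01010111010 = 512 + 128 + 32 + 16 + 8 + 2 = 698 ✓



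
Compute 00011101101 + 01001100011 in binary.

Add column by column from the right: bit + bit + carry-in; write the sum mod 2, carry 1 when the sum is 2 or 3.
carry:  00111011110
        00011101101
+       01001100011
-------------------
       001101010000
(the carry out of the leftmost column, 0, becomes the leading bit)
Decimal check:
  00011101101 = 128 + 64 + 32 + 8 + 4 + 1 = 237
  01001100011 = 512 + 64 + 32 + 2 + 1 = 611
  237 + 611 = 848, and 001101010000 = 512 + 256 + 64 + 16 = 848 ✓



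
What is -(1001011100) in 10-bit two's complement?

Original (sign bit 1, negative): 1001011100
Step 1 - Invert all bits: 0110100011
Step 2 - Add 1: 0110100100
Verification: 1001011100 + 0110100100 = 10000000000; discarding the end carry (carry out of the top bit) leaves the 10-bit value 0000000000, as required for x + (-x)



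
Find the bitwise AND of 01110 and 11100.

AND: 1 only when both bits are 1
  01110
& 11100
-------
  01100
Decimal: 14 & 28 = 12



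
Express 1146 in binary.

Using repeated division by 2:
1146 ÷ 2 = 573 remainder 0
573 ÷ 2 = 286 remainder 1
286 ÷ 2 = 143 remainder 0
143 ÷ 2 = 71 remainder 1
71 ÷ 2 = 35 remainder 1
35 ÷ 2 = 17 remainder 1
17 ÷ 2 = 8 remainder 1
8 ÷ 2 = 4 remainder 0
4 ÷ 2 = 2 remainder 0
2 ÷ 2 = 1 remainder 0
1 ÷ 2 = 0 remainder 1
Reading remainders bottom to top: 10001111010



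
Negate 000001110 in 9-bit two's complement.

Original: 000001110
Step 1 - Invert all bits: 111110001
Step 2 - Add 1: 111110010
Verification: 000001110 + 111110010 = 1000000000; discarding the end carry (carry out of the top bit) leaves the 9-bit value 000000000, as required for x + (-x)



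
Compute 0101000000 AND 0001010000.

AND: 1 only when both bits are 1
  0101000000
& 0001010000
------------
  0001000000
Decimal: 320 & 80 = 64



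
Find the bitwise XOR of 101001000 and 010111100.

XOR: 1 when bits differ
  101001000
^ 010111100
-----------
  111110100
Decimal: 328 ^ 188 = 500



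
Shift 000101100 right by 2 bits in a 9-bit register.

Original: 000101100 (decimal 44)
Shift right by 2 positions
Drop the 2 low bits; fill with zeros on the left
Result: 000001011 (decimal 11)
Equivalent: 44 >> 2 = 44 ÷ 2^2 = 11



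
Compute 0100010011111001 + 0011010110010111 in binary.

Add column by column from the right: bit + bit + carry-in; write the sum mod 2, carry 1 when the sum is 2 or 3.
carry:  0000101111111110
        0100010011111001
+       0011010110010111
------------------------
       00111101010010000
(the carry out of the leftmost column, 0, becomes the leading bit)
Decimal check:
  0100010011111001 = 16384 + 1024 + 128 + 64 + 32 + 16 + 8 + 1 = 17657
  0011010110010111 = 8192 + 4096 + 1024 + 256 + 128 + 16 + 4 + 2 + 1 = 13719
  17657 + 13719 = 31376, and 00111101010010000 = 16384 + 8192 + 4096 + 2048 + 512 + 128 + 16 = 31376 ✓



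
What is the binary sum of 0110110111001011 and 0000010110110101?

Add column by column from the right: bit + bit + carry-in; write the sum mod 2, carry 1 when the sum is 2 or 3.
carry:  0001101111111110
        0110110111001011
+       0000010110110101
------------------------
       00111001110000000
(the carry out of the leftmost column, 0, becomes the leading bit)
Decimal check:
  0110110111001011 = 16384 + 8192 + 2048 + 1024 + 256 + 128 + 64 + 8 + 2 + 1 = 28107
  0000010110110101 = 1024 + 256 + 128 + 32 + 16 + 4 + 1 = 1461
  28107 + 1461 = 29568, and 00111001110000000 = 16384 + 8192 + 4096 + 512 + 256 + 128 = 29568 ✓



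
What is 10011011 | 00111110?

OR: 1 when either bit is 1
  10011011
| 00111110
----------
  10111111
Decimal: 155 | 62 = 191



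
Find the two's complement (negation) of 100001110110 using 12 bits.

Original (sign bit 1, negative): 100001110110
Step 1 - Invert all bits: 011110001001
Step 2 - Add 1: 011110001010
Verification: 100001110110 + 011110001010 = 1000000000000; discarding the end carry (carry out of the top bit) leaves the 12-bit value 000000000000, as required for x + (-x)



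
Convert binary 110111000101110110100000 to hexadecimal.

Group into 4-bit nibbles from right:
  1101 = D
  1100 = C
  0101 = 5
  1101 = D
  1010 = A
  0000 = 0
Result: DC5DA0



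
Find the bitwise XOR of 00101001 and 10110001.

XOR: 1 when bits differ
  00101001
^ 10110001
----------
  10011000
Decimal: 41 ^ 177 = 152



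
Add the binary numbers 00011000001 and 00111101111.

Add column by column from the right: bit + bit + carry-in; write the sum mod 2, carry 1 when the sum is 2 or 3.
carry:  01110011110
        00011000001
+       00111101111
-------------------
       001010110000
(the carry out of the leftmost column, 0, becomes the leading bit)
Decimal check:
  00011000001 = 128 + 64 + 1 = 193
  00111101111 = 256 + 128 + 64 + 32 + 8 + 4 + 2 + 1 = 495
  193 + 495 = 688, and 001010110000 = 512 + 128 + 32 + 16 = 688 ✓



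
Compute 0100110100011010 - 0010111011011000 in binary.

Method 1 - Direct subtraction (column by column from the right: bit − bit − borrow-in; if negative, add 2 and borrow 1 from the next column):
borrow: 0111110110000000
        0100110100011010
-       0010111011011000
------------------------
        0001111001000010

Method 2 - Add two's complement:
Two's complement of 0010111011011000: invert → 1101000100100111, add 1 → 1101000100101000
  0100110100011010
+ 1101000100101000
------------------
 10001111001000010  (end carry out of the top bit = 1)
Discarding the end carry: 0001111001000010
Decimal check:
  0100110100011010 = 16384 + 2048 + 1024 + 256 + 16 + 8 + 2 = 19738
  0010111011011000 = 8192 + 2048 + 1024 + 512 + 128 + 64 + 16 + 8 = 11992
  19738 - 11992 = 7746, and 0001111001000010 = 4096 + 2048 + 1024 + 512 + 64 + 2 = 7746 ✓



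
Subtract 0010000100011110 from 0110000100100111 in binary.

Method 1 - Direct subtraction (column by column from the right: bit − bit − borrow-in; if negative, add 2 and borrow 1 from the next column):
borrow: 0000000000110000
        0110000100100111
-       0010000100011110
------------------------
        0100000000001001

Method 2 - Add two's complement:
Two's complement of 0010000100011110: invert → 1101111011100001, add 1 → 1101111011100010
  0110000100100111
+ 1101111011100010
------------------
 10100000000001001  (end carry out of the top bit = 1)
Discarding the end carry: 0100000000001001
Decimal check:
  0110000100100111 = 16384 + 8192 + 256 + 32 + 4 + 2 + 1 = 24871
  0010000100011110 = 8192 + 256 + 16 + 8 + 4 + 2 = 8478
  24871 - 8478 = 16393, and 0100000000001001 = 16384 + 8 + 1 = 16393 ✓



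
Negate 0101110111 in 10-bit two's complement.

Original: 0101110111
Step 1 - Invert all bits: 1010001000
Step 2 - Add 1: 1010001001
Verification: 0101110111 + 1010001001 = 10000000000; discarding the end carry (carry out of the top bit) leaves the 10-bit value 0000000000, as required for x + (-x)



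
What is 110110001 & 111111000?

AND: 1 only when both bits are 1
  110110001
& 111111000
-----------
  110110000
Decimal: 433 & 504 = 432



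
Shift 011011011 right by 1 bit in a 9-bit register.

Original: 011011011 (decimal 219)
Shift right by 1 position
Drop the 1 low bit; fill with zero on the left
Result: 001101101 (decimal 109)
Equivalent: 219 >> 1 = 219 ÷ 2^1 = 109



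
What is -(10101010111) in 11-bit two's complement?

Original (sign bit 1, negative): 10101010111
Step 1 - Invert all bits: 01010101000
Step 2 - Add 1: 01010101001
Verification: 10101010111 + 01010101001 = 100000000000; discarding the end carry (carry out of the top bit) leaves the 11-bit value 00000000000, as required for x + (-x)



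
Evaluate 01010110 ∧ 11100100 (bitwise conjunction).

AND: 1 only when both bits are 1
  01010110
& 11100100
----------
  01000100
Decimal: 86 & 228 = 68



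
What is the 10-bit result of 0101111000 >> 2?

Original: 0101111000 (decimal 376)
Shift right by 2 positions
Drop the 2 low bits; fill with zeros on the left
Result: 0001011110 (decimal 94)
Equivalent: 376 >> 2 = 376 ÷ 2^2 = 94



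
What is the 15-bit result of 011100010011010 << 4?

Original: 011100010011010 (decimal 14490)
Shift left by 4 positions
Append 4 zeros on the right and drop the 4 high bits that overflow the 15-bit width
Result: 000100110100000 (decimal 2464)
Equivalent: 14490 << 4 = 14490 × 2^4 = 231840, truncated to 15 bits = 2464



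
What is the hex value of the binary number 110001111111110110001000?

Group into 4-bit nibbles from right:
  1100 = C
  0111 = 7
  1111 = F
  1101 = D
  1000 = 8
  1000 = 8
Result: C7FD88



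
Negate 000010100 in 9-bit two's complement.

Original: 000010100
Step 1 - Invert all bits: 111101011
Step 2 - Add 1: 111101100
Verification: 000010100 + 111101100 = 1000000000; discarding the end carry (carry out of the top bit) leaves the 9-bit value 000000000, as required for x + (-x)



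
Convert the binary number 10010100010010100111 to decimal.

Sum of powers of 2 for each 1-bit:
2^0 + 2^1 + 2^2 + 2^5 + 2^7 + 2^10 + 2^14 + 2^16 + 2^19
= 1 + 2 + 4 + 32 + 128 + 1024 + 16384 + 65536 + 524288
= 607399



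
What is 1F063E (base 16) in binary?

Convert each hex digit to 4 bits:
  1 = 0001
  F = 1111
  0 = 0000
  6 = 0110
  3 = 0011
  E = 1110
Concatenate: 000111110000011000111110



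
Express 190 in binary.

Using repeated division by 2:
190 ÷ 2 = 95 remainder 0
95 ÷ 2 = 47 remainder 1
47 ÷ 2 = 23 remainder 1
23 ÷ 2 = 11 remainder 1
11 ÷ 2 = 5 remainder 1
5 ÷ 2 = 2 remainder 1
2 ÷ 2 = 1 remainder 0
1 ÷ 2 = 0 remainder 1
Reading remainders bottom to top: 10111110



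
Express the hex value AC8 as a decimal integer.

Expand by place value (powers of 16):
Digit values: A = 10, C = 12
AC8 = 10 × 16^2 + 12 × 16^1 + 8 × 16^0
= 10 × 256 + 12 × 16 + 8 × 1
= 2560 + 192 + 8
= 2760



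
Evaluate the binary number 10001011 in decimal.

Sum of powers of 2 for each 1-bit:
2^0 + 2^1 + 2^3 + 2^7
= 1 + 2 + 8 + 128
= 139



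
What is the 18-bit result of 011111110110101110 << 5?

Original: 011111110110101110 (decimal 130478)
Shift left by 5 positions
Append 5 zeros on the right and drop the 5 high bits that overflow the 18-bit width
Result: 111011010111000000 (decimal 243136)
Equivalent: 130478 << 5 = 130478 × 2^5 = 4175296, truncated to 18 bits = 243136



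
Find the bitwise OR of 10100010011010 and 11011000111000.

OR: 1 when either bit is 1
  10100010011010
| 11011000111000
----------------
  11111010111010
Decimal: 10394 | 13880 = 16058



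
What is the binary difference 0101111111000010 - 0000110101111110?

Method 1 - Direct subtraction (column by column from the right: bit − bit − borrow-in; if negative, add 2 and borrow 1 from the next column):
borrow: 0000000011111000
        0101111111000010
-       0000110101111110
------------------------
        0101001001000100

Method 2 - Add two's complement:
Two's complement of 0000110101111110: invert → 1111001010000001, add 1 → 1111001010000010
  0101111111000010
+ 1111001010000010
------------------
 10101001001000100  (end carry out of the top bit = 1)
Discarding the end carry: 0101001001000100
Decimal check:
  0101111111000010 = 16384 + 4096 + 2048 + 1024 + 512 + 256 + 128 + 64 + 2 = 24514
  0000110101111110 = 2048 + 1024 + 256 + 64 + 32 + 16 + 8 + 4 + 2 = 3454
  24514 - 3454 = 21060, and 0101001001000100 = 16384 + 4096 + 512 + 64 + 4 = 21060 ✓



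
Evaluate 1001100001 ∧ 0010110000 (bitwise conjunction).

AND: 1 only when both bits are 1
  1001100001
& 0010110000
------------
  0000100000
Decimal: 609 & 176 = 32



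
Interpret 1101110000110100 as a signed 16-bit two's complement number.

Binary: 1101110000110100
Sign bit: 1 (negative)
Invert: 0010001111001011
Add 1:  0010001111001100
Magnitude: 0010001111001100 = 8192 + 512 + 256 + 128 + 64 + 8 + 4 = 9164
Value: -9164



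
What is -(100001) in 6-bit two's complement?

Original (sign bit 1, negative): 100001
Step 1 - Invert all bits: 011110
Step 2 - Add 1: 011111
Verification: 100001 + 011111 = 1000000; discarding the end carry (carry out of the top bit) leaves the 6-bit value 000000, as required for x + (-x)



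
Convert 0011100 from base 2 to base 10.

Sum of powers of 2 for each 1-bit:
2^2 + 2^3 + 2^4
= 4 + 8 + 16
= 28



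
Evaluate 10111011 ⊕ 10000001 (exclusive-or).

XOR: 1 when bits differ
  10111011
^ 10000001
----------
  00111010
Decimal: 187 ^ 129 = 58



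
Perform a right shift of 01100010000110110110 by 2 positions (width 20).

Original: 01100010000110110110 (decimal 401846)
Shift right by 2 positions
Drop the 2 low bits; fill with zeros on the left
Result: 00011000100001101101 (decimal 100461)
Equivalent: 401846 >> 2 = 401846 ÷ 2^2 = 100461



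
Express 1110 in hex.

Using repeated division by 16 (digits 10–15 are A–F):
1110 ÷ 16 = 69 remainder 6
69 ÷ 16 = 4 remainder 5
4 ÷ 16 = 0 remainder 4
Reading remainders bottom to top: 456



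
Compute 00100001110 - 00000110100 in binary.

Method 1 - Direct subtraction (column by column from the right: bit − bit − borrow-in; if negative, add 2 and borrow 1 from the next column):
borrow: 00111100000
        00100001110
-       00000110100
-------------------
        00011011010

Method 2 - Add two's complement:
Two's complement of 00000110100: invert → 11111001011, add 1 → 11111001100
  00100001110
+ 11111001100
-------------
 100011011010  (end carry out of the top bit = 1)
Discarding the end carry: 00011011010
Decimal check:
  00100001110 = 256 + 8 + 4 + 2 = 270
  00000110100 = 32 + 16 + 4 = 52
  270 - 52 = 218, and 00011011010 = 128 + 64 + 16 + 8 + 2 = 218 ✓



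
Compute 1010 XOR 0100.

XOR: 1 when bits differ
  1010
^ 0100
------
  1110
Decimal: 10 ^ 4 = 14



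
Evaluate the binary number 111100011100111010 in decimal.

Sum of powers of 2 for each 1-bit:
2^1 + 2^3 + 2^4 + 2^5 + 2^8 + 2^9 + 2^10 + 2^14 + 2^15 + 2^16 + 2^17
= 2 + 8 + 16 + 32 + 256 + 512 + 1024 + 16384 + 32768 + 65536 + 131072
= 247610



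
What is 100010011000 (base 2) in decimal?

Sum of powers of 2 for each 1-bit:
2^3 + 2^4 + 2^7 + 2^11
= 8 + 16 + 128 + 2048
= 2200



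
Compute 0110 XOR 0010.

XOR: 1 when bits differ
  0110
^ 0010
------
  0100
Decimal: 6 ^ 2 = 4



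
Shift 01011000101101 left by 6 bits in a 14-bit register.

Original: 01011000101101 (decimal 5677)
Shift left by 6 positions
Append 6 zeros on the right and drop the 6 high bits that overflow the 14-bit width
Result: 00101101000000 (decimal 2880)
Equivalent: 5677 << 6 = 5677 × 2^6 = 363328, truncated to 14 bits = 2880



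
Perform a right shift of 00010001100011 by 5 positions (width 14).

Original: 00010001100011 (decimal 1123)
Shift right by 5 positions
Drop the 5 low bits; fill with zeros on the left
Result: 00000000100011 (decimal 35)
Equivalent: 1123 >> 5 = 1123 ÷ 2^5 = 35



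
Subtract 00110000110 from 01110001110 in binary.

Method 1 - Direct subtraction (column by column from the right: bit − bit − borrow-in; if negative, add 2 and borrow 1 from the next column):
borrow: 00000000000
        01110001110
-       00110000110
-------------------
        01000001000

Method 2 - Add two's complement:
Two's complement of 00110000110: invert → 11001111001, add 1 → 11001111010
  01110001110
+ 11001111010
-------------
 101000001000  (end carry out of the top bit = 1)
Discarding the end carry: 01000001000
Decimal check:
  01110001110 = 512 + 256 + 128 + 8 + 4 + 2 = 910
  00110000110 = 256 + 128 + 4 + 2 = 390
  910 - 390 = 520, and 01000001000 = 512 + 8 = 520 ✓



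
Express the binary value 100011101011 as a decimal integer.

Sum of powers of 2 for each 1-bit:
2^0 + 2^1 + 2^3 + 2^5 + 2^6 + 2^7 + 2^11
= 1 + 2 + 8 + 32 + 64 + 128 + 2048
= 2283



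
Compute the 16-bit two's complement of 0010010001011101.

Original: 0010010001011101
Step 1 - Invert all bits: 1101101110100010
Step 2 - Add 1: 1101101110100011
Verification: 0010010001011101 + 1101101110100011 = 10000000000000000; discarding the end carry (carry out of the top bit) leaves the 16-bit value 0000000000000000, as required for x + (-x)



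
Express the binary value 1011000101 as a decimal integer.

Sum of powers of 2 for each 1-bit:
2^0 + 2^2 + 2^6 + 2^7 + 2^9
= 1 + 4 + 64 + 128 + 512
= 709



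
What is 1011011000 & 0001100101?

AND: 1 only when both bits are 1
  1011011000
& 0001100101
------------
  0001000000
Decimal: 728 & 101 = 64



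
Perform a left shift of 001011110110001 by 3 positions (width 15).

Original: 001011110110001 (decimal 6065)
Shift left by 3 positions
Append 3 zeros on the right and drop the 3 high bits that overflow the 15-bit width
Result: 011110110001000 (decimal 15752)
Equivalent: 6065 << 3 = 6065 × 2^3 = 48520, truncated to 15 bits = 15752



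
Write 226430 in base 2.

Using repeated division by 2:
226430 ÷ 2 = 113215 remainder 0
113215 ÷ 2 = 56607 remainder 1
56607 ÷ 2 = 28303 remainder 1
28303 ÷ 2 = 14151 remainder 1
14151 ÷ 2 = 7075 remainder 1
7075 ÷ 2 = 3537 remainder 1
3537 ÷ 2 = 1768 remainder 1
1768 ÷ 2 = 884 remainder 0
884 ÷ 2 = 442 remainder 0
442 ÷ 2 = 221 remainder 0
221 ÷ 2 = 110 remainder 1
110 ÷ 2 = 55 remainder 0
55 ÷ 2 = 27 remainder 1
27 ÷ 2 = 13 remainder 1
13 ÷ 2 = 6 remainder 1
6 ÷ 2 = 3 remainder 0
3 ÷ 2 = 1 remainder 1
1 ÷ 2 = 0 remainder 1
Reading remainders bottom to top: 110111010001111110



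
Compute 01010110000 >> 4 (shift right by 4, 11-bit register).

Original: 01010110000 (decimal 688)
Shift right by 4 positions
Drop the 4 low bits; fill with zeros on the left
Result: 00000101011 (decimal 43)
Equivalent: 688 >> 4 = 688 ÷ 2^4 = 43



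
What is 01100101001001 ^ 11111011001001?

XOR: 1 when bits differ
  01100101001001
^ 11111011001001
----------------
  10011110000000
Decimal: 6473 ^ 16073 = 10112



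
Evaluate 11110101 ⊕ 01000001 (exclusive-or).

XOR: 1 when bits differ
  11110101
^ 01000001
----------
  10110100
Decimal: 245 ^ 65 = 180



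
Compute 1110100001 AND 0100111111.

AND: 1 only when both bits are 1
  1110100001
& 0100111111
------------
  0100100001
Decimal: 929 & 319 = 289



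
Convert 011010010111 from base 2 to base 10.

Sum of powers of 2 for each 1-bit:
2^0 + 2^1 + 2^2 + 2^4 + 2^7 + 2^9 + 2^10
= 1 + 2 + 4 + 16 + 128 + 512 + 1024
= 1687



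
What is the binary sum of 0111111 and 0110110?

Add column by column from the right: bit + bit + carry-in; write the sum mod 2, carry 1 when the sum is 2 or 3.
carry:  1111100
        0111111
+       0110110
---------------
       01110101
(the carry out of the leftmost column, 0, becomes the leading bit)
Decimal check:
  0111111 = 32 + 16 + 8 + 4 + 2 + 1 = 63
  0110110 = 32 + 16 + 4 + 2 = 54
  63 + 54 = 117, and 01110101 = 64 + 32 + 16 + 4 + 1 = 117 ✓



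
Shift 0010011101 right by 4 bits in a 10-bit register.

Original: 0010011101 (decimal 157)
Shift right by 4 positions
Drop the 4 low bits; fill with zeros on the left
Result: 0000001001 (decimal 9)
Equivalent: 157 >> 4 = 157 ÷ 2^4 = 9



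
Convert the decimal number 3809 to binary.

Using repeated division by 2:
3809 ÷ 2 = 1904 remainder 1
1904 ÷ 2 = 952 remainder 0
952 ÷ 2 = 476 remainder 0
476 ÷ 2 = 238 remainder 0
238 ÷ 2 = 119 remainder 0
119 ÷ 2 = 59 remainder 1
59 ÷ 2 = 29 remainder 1
29 ÷ 2 = 14 remainder 1
14 ÷ 2 = 7 remainder 0
7 ÷ 2 = 3 remainder 1
3 ÷ 2 = 1 remainder 1
1 ÷ 2 = 0 remainder 1
Reading remainders bottom to top: 111011100001



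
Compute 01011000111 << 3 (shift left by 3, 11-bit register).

Original: 01011000111 (decimal 711)
Shift left by 3 positions
Append 3 zeros on the right and drop the 3 high bits that overflow the 11-bit width
Result: 11000111000 (decimal 1592)
Equivalent: 711 << 3 = 711 × 2^3 = 5688, truncated to 11 bits = 1592



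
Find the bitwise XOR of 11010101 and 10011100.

XOR: 1 when bits differ
  11010101
^ 10011100
----------
  01001001
Decimal: 213 ^ 156 = 73



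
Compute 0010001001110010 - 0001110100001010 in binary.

Method 1 - Direct subtraction (column by column from the right: bit − bit − borrow-in; if negative, add 2 and borrow 1 from the next column):
borrow: 0011101000010000
        0010001001110010
-       0001110100001010
------------------------
        0000010101101000

Method 2 - Add two's complement:
Two's complement of 0001110100001010: invert → 1110001011110101, add 1 → 1110001011110110
  0010001001110010
+ 1110001011110110
------------------
 10000010101101000  (end carry out of the top bit = 1)
Discarding the end carry: 0000010101101000
Decimal check:
  0010001001110010 = 8192 + 512 + 64 + 32 + 16 + 2 = 8818
  0001110100001010 = 4096 + 2048 + 1024 + 256 + 8 + 2 = 7434
  8818 - 7434 = 1384, and 0000010101101000 = 1024 + 256 + 64 + 32 + 8 = 1384 ✓



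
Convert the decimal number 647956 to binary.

Using repeated division by 2:
647956 ÷ 2 = 323978 remainder 0
323978 ÷ 2 = 161989 remainder 0
161989 ÷ 2 = 80994 remainder 1
80994 ÷ 2 = 40497 remainder 0
40497 ÷ 2 = 20248 remainder 1
20248 ÷ 2 = 10124 remainder 0
10124 ÷ 2 = 5062 remainder 0
5062 ÷ 2 = 2531 remainder 0
2531 ÷ 2 = 1265 remainder 1
1265 ÷ 2 = 632 remainder 1
632 ÷ 2 = 316 remainder 0
316 ÷ 2 = 158 remainder 0
158 ÷ 2 = 79 remainder 0
79 ÷ 2 = 39 remainder 1
39 ÷ 2 = 19 remainder 1
19 ÷ 2 = 9 remainder 1
9 ÷ 2 = 4 remainder 1
4 ÷ 2 = 2 remainder 0
2 ÷ 2 = 1 remainder 0
1 ÷ 2 = 0 remainder 1
Reading remainders bottom to top: 10011110001100010100



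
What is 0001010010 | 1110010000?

OR: 1 when either bit is 1
  0001010010
| 1110010000
------------
  1111010010
Decimal: 82 | 912 = 978



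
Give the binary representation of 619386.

Using repeated division by 2:
619386 ÷ 2 = 309693 remainder 0
309693 ÷ 2 = 154846 remainder 1
154846 ÷ 2 = 77423 remainder 0
77423 ÷ 2 = 38711 remainder 1
38711 ÷ 2 = 19355 remainder 1
19355 ÷ 2 = 9677 remainder 1
9677 ÷ 2 = 4838 remainder 1
4838 ÷ 2 = 2419 remainder 0
2419 ÷ 2 = 1209 remainder 1
1209 ÷ 2 = 604 remainder 1
604 ÷ 2 = 302 remainder 0
302 ÷ 2 = 151 remainder 0
151 ÷ 2 = 75 remainder 1
75 ÷ 2 = 37 remainder 1
37 ÷ 2 = 18 remainder 1
18 ÷ 2 = 9 remainder 0
9 ÷ 2 = 4 remainder 1
4 ÷ 2 = 2 remainder 0
2 ÷ 2 = 1 remainder 0
1 ÷ 2 = 0 remainder 1
Reading remainders bottom to top: 10010111001101111010



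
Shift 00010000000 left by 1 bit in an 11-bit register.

Original: 00010000000 (decimal 128)
Shift left by 1 position
Append 1 zero on the right
Result: 00100000000 (decimal 256)
Equivalent: 128 << 1 = 128 × 2^1 = 256



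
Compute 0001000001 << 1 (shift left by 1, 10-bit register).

Original: 0001000001 (decimal 65)
Shift left by 1 position
Append 1 zero on the right
Result: 0010000010 (decimal 130)
Equivalent: 65 << 1 = 65 × 2^1 = 130



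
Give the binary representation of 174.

Using repeated division by 2:
174 ÷ 2 = 87 remainder 0
87 ÷ 2 = 43 remainder 1
43 ÷ 2 = 21 remainder 1
21 ÷ 2 = 10 remainder 1
10 ÷ 2 = 5 remainder 0
5 ÷ 2 = 2 remainder 1
2 ÷ 2 = 1 remainder 0
1 ÷ 2 = 0 remainder 1
Reading remainders bottom to top: 10101110



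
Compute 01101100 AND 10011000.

AND: 1 only when both bits are 1
  01101100
& 10011000
----------
  00001000
Decimal: 108 & 152 = 8



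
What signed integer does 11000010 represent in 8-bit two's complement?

Binary: 11000010
Sign bit: 1 (negative)
Invert: 00111101
Add 1:  00111110
Magnitude: 00111110 = 32 + 16 + 8 + 4 + 2 = 62
Value: -62



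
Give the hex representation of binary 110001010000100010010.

Group into 4-bit nibbles from right:
  0001 = 1
  1000 = 8
  1010 = A
  0001 = 1
  0001 = 1
  0010 = 2
Result: 18A112



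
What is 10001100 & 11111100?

AND: 1 only when both bits are 1
  10001100
& 11111100
----------
  10001100
Decimal: 140 & 252 = 140



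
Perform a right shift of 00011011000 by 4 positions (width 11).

Original: 00011011000 (decimal 216)
Shift right by 4 positions
Drop the 4 low bits; fill with zeros on the left
Result: 00000001101 (decimal 13)
Equivalent: 216 >> 4 = 216 ÷ 2^4 = 13



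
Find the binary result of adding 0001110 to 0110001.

Add column by column from the right: bit + bit + carry-in; write the sum mod 2, carry 1 when the sum is 2 or 3.
carry:  0000000
        0001110
+       0110001
---------------
       00111111
(the carry out of the leftmost column, 0, becomes the leading bit)
Decimal check:
  0001110 = 8 + 4 + 2 = 14
  0110001 = 32 + 16 + 1 = 49
  14 + 49 = 63, and 00111111 = 32 + 16 + 8 + 4 + 2 + 1 = 63 ✓



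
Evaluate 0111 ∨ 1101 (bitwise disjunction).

OR: 1 when either bit is 1
  0111
| 1101
------
  1111
Decimal: 7 | 13 = 15



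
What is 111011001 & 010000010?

AND: 1 only when both bits are 1
  111011001
& 010000010
-----------
  010000000
Decimal: 473 & 130 = 128



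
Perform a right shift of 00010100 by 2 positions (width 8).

Original: 00010100 (decimal 20)
Shift right by 2 positions
Drop the 2 low bits; fill with zeros on the left
Result: 00000101 (decimal 5)
Equivalent: 20 >> 2 = 20 ÷ 2^2 = 5

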